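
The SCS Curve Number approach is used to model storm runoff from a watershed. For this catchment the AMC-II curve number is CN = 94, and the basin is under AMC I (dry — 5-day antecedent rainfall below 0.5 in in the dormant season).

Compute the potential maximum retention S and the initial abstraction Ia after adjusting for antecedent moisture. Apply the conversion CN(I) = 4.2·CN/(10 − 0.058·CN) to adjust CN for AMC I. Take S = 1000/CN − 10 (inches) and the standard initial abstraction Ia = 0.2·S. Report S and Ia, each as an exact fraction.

Dry (AMC I): CN(I) = 4.2·94/(10 − 0.058·94) = (1974/5)/(1137/250) = 32900/379 ≈ 86.807
Retention S: 1000/CN − 10 with CN=86.807 → S = 500/329 ≈ 1.520 in
Initial abstraction Ia = S/5 = (500/329)/5 = 100/329 ≈ 0.304 in

S = 500/329 in ≈ 1.520 in; Ia = 100/329 in ≈ 0.304 in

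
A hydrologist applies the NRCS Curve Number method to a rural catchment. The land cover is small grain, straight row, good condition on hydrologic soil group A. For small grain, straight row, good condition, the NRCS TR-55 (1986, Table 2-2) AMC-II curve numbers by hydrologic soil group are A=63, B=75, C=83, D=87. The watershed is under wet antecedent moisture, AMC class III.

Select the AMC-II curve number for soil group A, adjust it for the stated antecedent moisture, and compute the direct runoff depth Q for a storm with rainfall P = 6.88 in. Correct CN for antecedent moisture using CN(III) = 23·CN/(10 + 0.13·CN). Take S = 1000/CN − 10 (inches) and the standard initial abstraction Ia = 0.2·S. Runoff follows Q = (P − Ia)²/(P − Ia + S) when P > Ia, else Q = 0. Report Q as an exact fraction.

Q = 13308852496/2927233575 in ≈ 4.547 in

NRCS table: small grain, straight row, good condition, soil group A → CN(II) = 63
Adjust CN=63 to AMC III: 23·63/(10 + 0.13·63) → 1449 ÷ (1819/100) = 144900/1819 ≈ 79.659
Max retention: S = 1000/(144900/1819) − 10 = 3700/1449 in (≈ 2.553 in)
Ia = 0.2·(3700/1449) = 740/1449 in ≈ 0.511 in
P − Ia = 6.880 − 0.511 = 230728/36225 ≈ 6.369 in (> 0, runoff occurs)
Runoff Q = (P−Ia)²/(P−Ia+S) = (6.369)²/(6.369+2.553) = 13308852496/2927233575 ≈ 4.547 in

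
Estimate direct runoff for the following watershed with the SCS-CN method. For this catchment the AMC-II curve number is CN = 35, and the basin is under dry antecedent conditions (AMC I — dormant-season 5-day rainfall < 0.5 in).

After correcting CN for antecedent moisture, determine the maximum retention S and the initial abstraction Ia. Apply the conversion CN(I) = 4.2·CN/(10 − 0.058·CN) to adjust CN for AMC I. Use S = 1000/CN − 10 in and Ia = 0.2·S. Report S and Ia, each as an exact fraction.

S = 6500/147 in ≈ 44.218 in; Ia = 1300/147 in ≈ 8.844 in

Adjust CN=35 to AMC I: 4.2·35/(10 − 0.058·35) → 147 ÷ (797/100) = 14700/797 ≈ 18.444
Max retention: S = 1000/(14700/797) − 10 = 6500/147 in (≈ 44.218 in)
Ia = 0.2·(6500/147) = 1300/147 in ≈ 8.844 in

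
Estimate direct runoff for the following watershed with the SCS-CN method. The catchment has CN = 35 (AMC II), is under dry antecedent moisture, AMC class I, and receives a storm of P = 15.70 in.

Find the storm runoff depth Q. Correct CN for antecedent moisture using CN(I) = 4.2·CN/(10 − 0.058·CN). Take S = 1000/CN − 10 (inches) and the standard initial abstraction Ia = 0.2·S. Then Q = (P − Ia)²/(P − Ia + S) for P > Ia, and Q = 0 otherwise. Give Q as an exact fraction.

Q = 101586241/110366130 in ≈ 0.920 in

Dry (AMC I): CN(I) = 4.2·35/(10 − 0.058·35) = 147/(797/100) = 14700/797 ≈ 18.444
Retention S: 1000/CN − 10 with CN=18.444 → S = 6500/147 ≈ 44.218 in
Ia = 0.2·(6500/147) = 1300/147 in ≈ 8.844 in
Excess rainfall: 15.700 − 8.844 = 6.856 in; P > Ia so Q > 0
Runoff Q = (P−Ia)²/(P−Ia+S) = (6.856)²/(6.856+44.218) = 101586241/110366130 ≈ 0.920 in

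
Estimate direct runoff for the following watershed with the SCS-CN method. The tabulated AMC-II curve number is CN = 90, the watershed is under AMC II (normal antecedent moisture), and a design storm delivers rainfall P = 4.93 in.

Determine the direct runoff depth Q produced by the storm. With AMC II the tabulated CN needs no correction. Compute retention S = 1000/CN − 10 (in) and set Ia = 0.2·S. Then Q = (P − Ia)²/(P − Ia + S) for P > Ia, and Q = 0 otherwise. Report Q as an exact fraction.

AMC II — tabulated CN = 90 applies directly.
Retention S: 1000/CN − 10 with CN=90.000 → S = 10/9 ≈ 1.111 in
Ia = 0.2·(10/9) = 2/9 in ≈ 0.222 in
P − Ia = 4.930 − 0.222 = 4237/900 ≈ 4.708 in (> 0, runoff occurs)
Q: (4237/900)² ÷ (5237/900) = 17952169/4713300 in (≈ 3.809 in)

Q = 17952169/4713300 in ≈ 3.809 in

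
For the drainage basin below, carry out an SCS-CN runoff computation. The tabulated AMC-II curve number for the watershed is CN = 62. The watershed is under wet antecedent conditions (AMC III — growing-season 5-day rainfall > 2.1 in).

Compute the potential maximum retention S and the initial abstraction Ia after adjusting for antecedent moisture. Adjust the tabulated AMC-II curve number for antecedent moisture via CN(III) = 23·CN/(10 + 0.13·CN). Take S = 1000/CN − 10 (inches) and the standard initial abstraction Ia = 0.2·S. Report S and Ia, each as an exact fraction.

Wet (AMC III): CN(III) = 23·62/(10 + 0.13·62) = 1426/(903/50) = 71300/903 ≈ 78.959
S = 1000/(71300/903) − 10 = 1900/713 in ≈ 2.665 in
Initial abstraction Ia = S/5 = (1900/713)/5 = 380/713 ≈ 0.533 in

S = 1900/713 in ≈ 2.665 in; Ia = 380/713 in ≈ 0.533 in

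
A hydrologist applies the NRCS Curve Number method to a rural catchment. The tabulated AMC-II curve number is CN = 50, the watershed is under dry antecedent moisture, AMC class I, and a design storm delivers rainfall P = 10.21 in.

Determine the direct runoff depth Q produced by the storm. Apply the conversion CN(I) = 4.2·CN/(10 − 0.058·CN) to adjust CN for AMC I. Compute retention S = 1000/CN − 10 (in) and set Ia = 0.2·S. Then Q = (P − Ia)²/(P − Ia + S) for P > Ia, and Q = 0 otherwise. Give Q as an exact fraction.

Q = 130896481/129026100 in ≈ 1.014 in

CN(I) from CN(II)=50: (4.2·50)/(10 − 0.058·50) = 2100/71 ≈ 29.577
S = 1000/(2100/71) − 10 = 500/21 in ≈ 23.810 in
Ia = 0.2·(500/21) = 100/21 in ≈ 4.762 in
P − Ia = 10.210 − 4.762 = 11441/2100 ≈ 5.448 in (> 0, runoff occurs)
Q = (11441/2100)²/((11441/2100) + 500/21) = (130896481/4410000)/(61441/2100) = 130896481/129026100 in ≈ 1.014 in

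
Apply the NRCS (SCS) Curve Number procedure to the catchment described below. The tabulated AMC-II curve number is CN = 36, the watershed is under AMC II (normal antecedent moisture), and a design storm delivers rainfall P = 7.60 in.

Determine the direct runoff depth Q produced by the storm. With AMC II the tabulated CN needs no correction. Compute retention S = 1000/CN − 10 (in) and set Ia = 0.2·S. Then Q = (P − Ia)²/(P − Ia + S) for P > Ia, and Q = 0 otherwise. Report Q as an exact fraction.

Q = 16562/22095 in ≈ 0.750 in

CN(II) = 36; AMC II needs no correction.
S = 1000/36 − 10 = 160/9 in ≈ 17.778 in
Ia = 0.2S: 0.2·17.778 = 3.556 in (exactly 32/9)
P − Ia = 7.600 − 3.556 = 182/45 ≈ 4.044 in (> 0, runoff occurs)
Q: (182/45)² ÷ (982/45) = 16562/22095 in (≈ 0.750 in)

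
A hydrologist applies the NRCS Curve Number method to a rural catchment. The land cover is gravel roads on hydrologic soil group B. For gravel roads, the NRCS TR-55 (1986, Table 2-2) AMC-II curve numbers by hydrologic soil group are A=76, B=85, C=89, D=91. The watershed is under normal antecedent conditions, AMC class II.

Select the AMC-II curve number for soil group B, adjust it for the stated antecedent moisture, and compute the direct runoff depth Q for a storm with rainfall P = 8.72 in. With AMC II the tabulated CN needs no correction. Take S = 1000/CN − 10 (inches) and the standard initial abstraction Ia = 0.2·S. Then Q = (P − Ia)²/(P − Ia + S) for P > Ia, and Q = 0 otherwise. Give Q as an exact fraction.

Q = 6322568/915025 in ≈ 6.910 in

NRCS table: gravel roads, soil group B → CN(II) = 85
Average conditions: CN = 85 (no AMC adjustment).
Retention S: 1000/CN − 10 with CN=85.000 → S = 30/17 ≈ 1.765 in
Ia = 0.2S: 0.2·1.765 = 0.353 in (exactly 6/17)
Since P=8.720 > Ia=0.353: effective rainfall P−Ia = 3556/425 in
Q: (3556/425)² ÷ (4306/425) = 6322568/915025 in (≈ 6.910 in)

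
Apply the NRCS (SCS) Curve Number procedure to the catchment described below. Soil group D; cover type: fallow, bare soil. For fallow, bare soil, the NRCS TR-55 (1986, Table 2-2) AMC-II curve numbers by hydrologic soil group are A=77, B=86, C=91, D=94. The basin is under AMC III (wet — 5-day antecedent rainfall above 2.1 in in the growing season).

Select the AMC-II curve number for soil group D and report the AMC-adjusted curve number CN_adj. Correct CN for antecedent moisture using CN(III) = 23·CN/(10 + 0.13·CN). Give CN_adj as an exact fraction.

CN_adj = 108100/1111 ≈ 97.300

NRCS table: fallow, bare soil, soil group D → CN(II) = 94
Adjust CN=94 to AMC III: 23·94/(10 + 0.13·94) → 2162 ÷ (1111/50) = 108100/1111 ≈ 97.300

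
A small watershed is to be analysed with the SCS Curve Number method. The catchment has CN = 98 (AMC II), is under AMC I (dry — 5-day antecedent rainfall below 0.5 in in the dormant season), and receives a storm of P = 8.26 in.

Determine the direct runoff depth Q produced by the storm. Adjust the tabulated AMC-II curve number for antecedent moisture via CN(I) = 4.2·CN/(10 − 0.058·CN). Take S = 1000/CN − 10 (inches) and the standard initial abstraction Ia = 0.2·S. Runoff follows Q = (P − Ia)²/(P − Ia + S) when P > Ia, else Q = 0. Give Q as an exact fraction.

Dry (AMC I): CN(I) = 4.2·98/(10 − 0.058·98) = (2058/5)/(1079/250) = 102900/1079 ≈ 95.366
Max retention: S = 1000/(102900/1079) − 10 = 500/1029 in (≈ 0.486 in)
Ia = 0.2·(500/1029) = 100/1029 in ≈ 0.097 in
Excess rainfall: 8.260 − 0.097 = 8.163 in; P > Ia so Q > 0
Q = (419977/51450)²/((419977/51450) + 500/1029) = (176380680529/2647102500)/(444977/51450) = 176380680529/22894066650 in ≈ 7.704 in

Q = 176380680529/22894066650 in ≈ 7.704 in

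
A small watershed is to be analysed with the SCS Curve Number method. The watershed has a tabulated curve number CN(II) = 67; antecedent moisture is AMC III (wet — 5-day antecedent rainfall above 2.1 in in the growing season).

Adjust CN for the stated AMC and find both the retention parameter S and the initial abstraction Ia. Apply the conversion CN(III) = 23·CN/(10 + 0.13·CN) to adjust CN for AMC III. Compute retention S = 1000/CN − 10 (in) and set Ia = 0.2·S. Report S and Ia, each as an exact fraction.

Wet (AMC III): CN(III) = 23·67/(10 + 0.13·67) = 1541/(1871/100) = 154100/1871 ≈ 82.362
S = 1000/(154100/1871) − 10 = 3300/1541 in ≈ 2.141 in
Initial abstraction Ia = S/5 = (3300/1541)/5 = 660/1541 ≈ 0.428 in

S = 3300/1541 in ≈ 2.141 in; Ia = 660/1541 in ≈ 0.428 in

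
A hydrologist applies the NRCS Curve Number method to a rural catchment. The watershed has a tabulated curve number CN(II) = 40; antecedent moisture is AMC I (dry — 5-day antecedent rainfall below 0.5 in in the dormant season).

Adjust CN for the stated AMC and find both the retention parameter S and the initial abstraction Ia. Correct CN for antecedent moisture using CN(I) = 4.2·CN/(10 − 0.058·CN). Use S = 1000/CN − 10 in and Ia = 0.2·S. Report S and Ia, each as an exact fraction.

Adjust CN=40 to AMC I: 4.2·40/(10 − 0.058·40) → 168 ÷ (192/25) = 175/8 ≈ 21.875
S = 1000/(175/8) − 10 = 250/7 in ≈ 35.714 in
Ia = 0.2·(250/7) = 50/7 in ≈ 7.143 in

S = 250/7 in ≈ 35.714 in; Ia = 50/7 in ≈ 7.143 in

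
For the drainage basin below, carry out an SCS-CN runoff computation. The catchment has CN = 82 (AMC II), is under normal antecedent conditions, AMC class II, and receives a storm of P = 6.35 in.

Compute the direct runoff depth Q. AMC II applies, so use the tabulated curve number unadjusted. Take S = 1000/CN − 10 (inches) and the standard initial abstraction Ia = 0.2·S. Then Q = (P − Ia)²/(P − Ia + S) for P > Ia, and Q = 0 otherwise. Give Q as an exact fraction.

CN(II) = 82; AMC II needs no correction.
Max retention: S = 1000/82 − 10 = 90/41 in (≈ 2.195 in)
Ia = 0.2·(90/41) = 18/41 in ≈ 0.439 in
P − Ia = 6.350 − 0.439 = 4847/820 ≈ 5.911 in (> 0, runoff occurs)
Runoff Q = (P−Ia)²/(P−Ia+S) = (5.911)²/(5.911+2.195) = 23493409/5450540 ≈ 4.310 in

Q = 23493409/5450540 in ≈ 4.310 in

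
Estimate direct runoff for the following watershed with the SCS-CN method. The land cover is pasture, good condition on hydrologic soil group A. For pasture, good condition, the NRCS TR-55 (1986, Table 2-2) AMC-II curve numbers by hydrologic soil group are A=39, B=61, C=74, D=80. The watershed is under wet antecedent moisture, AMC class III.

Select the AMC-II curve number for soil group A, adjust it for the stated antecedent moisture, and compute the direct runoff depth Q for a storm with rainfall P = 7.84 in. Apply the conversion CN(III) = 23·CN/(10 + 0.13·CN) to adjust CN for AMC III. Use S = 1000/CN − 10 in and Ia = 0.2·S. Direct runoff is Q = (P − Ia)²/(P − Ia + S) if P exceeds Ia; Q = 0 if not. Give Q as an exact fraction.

Q = 5278894336/1669608525 in ≈ 3.162 in

NRCS table: pasture, good condition, soil group A → CN(II) = 39
CN(III) from CN(II)=39: (23·39)/(10 + 0.13·39) = 89700/1507 ≈ 59.522
Retention S: 1000/CN − 10 with CN=59.522 → S = 6100/897 ≈ 6.800 in
Initial abstraction Ia = S/5 = (6100/897)/5 = 1220/897 ≈ 1.360 in
P − Ia = 7.840 − 1.360 = 145312/22425 ≈ 6.480 in (> 0, runoff occurs)
Q = (145312/22425)²/((145312/22425) + 6100/897) = (21115577344/502880625)/(297812/22425) = 5278894336/1669608525 in ≈ 3.162 in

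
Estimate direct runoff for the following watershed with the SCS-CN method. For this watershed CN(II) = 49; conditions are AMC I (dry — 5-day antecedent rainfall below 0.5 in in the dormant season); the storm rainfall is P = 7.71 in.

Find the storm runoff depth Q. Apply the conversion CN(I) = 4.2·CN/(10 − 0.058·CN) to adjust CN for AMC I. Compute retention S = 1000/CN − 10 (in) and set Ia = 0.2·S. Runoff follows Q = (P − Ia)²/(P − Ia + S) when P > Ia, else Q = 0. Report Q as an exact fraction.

CN(I) from CN(II)=49: (4.2·49)/(10 − 0.058·49) = 34300/1193 ≈ 28.751
Retention S: 1000/CN − 10 with CN=28.751 → S = 8500/343 ≈ 24.781 in
Ia = 0.2S: 0.2·24.781 = 4.956 in (exactly 1700/343)
Since P=7.710 > Ia=4.956: effective rainfall P−Ia = 94453/34300 in
Q = (94453/34300)²/((94453/34300) + 8500/343) = (8921369209/1176490000)/(944453/34300) = 8921369209/32394737900 in ≈ 0.275 in

Q = 8921369209/32394737900 in ≈ 0.275 in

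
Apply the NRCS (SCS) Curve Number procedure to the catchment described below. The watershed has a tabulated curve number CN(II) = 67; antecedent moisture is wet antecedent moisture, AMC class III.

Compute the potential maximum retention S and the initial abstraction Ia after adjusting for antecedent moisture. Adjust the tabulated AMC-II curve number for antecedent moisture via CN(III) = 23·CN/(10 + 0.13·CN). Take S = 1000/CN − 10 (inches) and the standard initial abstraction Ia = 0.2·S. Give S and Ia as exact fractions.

Adjust CN=67 to AMC III: 23·67/(10 + 0.13·67) → 1541 ÷ (1871/100) = 154100/1871 ≈ 82.362
Retention S: 1000/CN − 10 with CN=82.362 → S = 3300/1541 ≈ 2.141 in
Ia = 0.2·(3300/1541) = 660/1541 in ≈ 0.428 in

S = 3300/1541 in ≈ 2.141 in; Ia = 660/1541 in ≈ 0.428 in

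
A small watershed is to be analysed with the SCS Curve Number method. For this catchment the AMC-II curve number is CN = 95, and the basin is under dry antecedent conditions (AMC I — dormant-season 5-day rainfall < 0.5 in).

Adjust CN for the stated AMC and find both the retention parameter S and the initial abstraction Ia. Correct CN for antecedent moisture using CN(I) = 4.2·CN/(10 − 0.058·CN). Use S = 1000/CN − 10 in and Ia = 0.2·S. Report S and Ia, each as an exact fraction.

S = 500/399 in ≈ 1.253 in; Ia = 100/399 in ≈ 0.251 in

CN(I) from CN(II)=95: (4.2·95)/(10 − 0.058·95) = 39900/449 ≈ 88.864
Max retention: S = 1000/(39900/449) − 10 = 500/399 in (≈ 1.253 in)
Ia = 0.2·(500/399) = 100/399 in ≈ 0.251 in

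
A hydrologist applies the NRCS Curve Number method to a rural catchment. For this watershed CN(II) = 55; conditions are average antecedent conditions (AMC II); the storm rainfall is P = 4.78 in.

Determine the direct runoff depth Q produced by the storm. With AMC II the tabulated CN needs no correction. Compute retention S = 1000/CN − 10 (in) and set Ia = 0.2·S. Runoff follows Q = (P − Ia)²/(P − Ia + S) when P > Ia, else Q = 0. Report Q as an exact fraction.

Q = 2989441/3425950 in ≈ 0.873 in

CN(II) = 55; AMC II needs no correction.
Retention S: 1000/CN − 10 with CN=55.000 → S = 90/11 ≈ 8.182 in
Initial abstraction Ia = S/5 = (90/11)/5 = 18/11 ≈ 1.636 in
Since P=4.780 > Ia=1.636: effective rainfall P−Ia = 1729/550 in
Q: (1729/550)² ÷ (6229/550) = 2989441/3425950 in (≈ 0.873 in)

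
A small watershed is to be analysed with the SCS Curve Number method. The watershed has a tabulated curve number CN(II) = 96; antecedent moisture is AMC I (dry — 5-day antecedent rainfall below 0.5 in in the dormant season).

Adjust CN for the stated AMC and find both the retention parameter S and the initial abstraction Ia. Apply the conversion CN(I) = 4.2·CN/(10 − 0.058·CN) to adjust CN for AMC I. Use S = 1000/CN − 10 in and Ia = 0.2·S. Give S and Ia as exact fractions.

S = 125/126 in ≈ 0.992 in; Ia = 25/126 in ≈ 0.198 in

CN(I) from CN(II)=96: (4.2·96)/(10 − 0.058·96) = 25200/277 ≈ 90.975
Retention S: 1000/CN − 10 with CN=90.975 → S = 125/126 ≈ 0.992 in
Ia = 0.2S: 0.2·0.992 = 0.198 in (exactly 25/126)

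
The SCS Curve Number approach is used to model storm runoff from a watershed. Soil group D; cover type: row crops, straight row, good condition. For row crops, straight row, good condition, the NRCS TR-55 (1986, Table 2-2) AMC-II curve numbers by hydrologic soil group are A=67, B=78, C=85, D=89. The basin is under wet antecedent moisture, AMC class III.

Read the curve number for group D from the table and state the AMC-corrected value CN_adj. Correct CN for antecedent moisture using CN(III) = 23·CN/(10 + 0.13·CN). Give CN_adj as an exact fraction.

CN_adj = 204700/2157 ≈ 94.900

NRCS table: row crops, straight row, good condition, soil group D → CN(II) = 89
Wet (AMC III): CN(III) = 23·89/(10 + 0.13·89) = 2047/(2157/100) = 204700/2157 ≈ 94.900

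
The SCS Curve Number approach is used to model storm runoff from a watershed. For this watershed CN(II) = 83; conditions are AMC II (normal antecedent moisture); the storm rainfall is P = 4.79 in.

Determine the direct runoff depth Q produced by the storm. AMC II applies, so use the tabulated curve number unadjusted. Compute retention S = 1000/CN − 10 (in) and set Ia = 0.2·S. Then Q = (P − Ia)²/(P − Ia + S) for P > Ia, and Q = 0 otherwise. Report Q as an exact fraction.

Q = 1321831449/442863100 in ≈ 2.985 in

CN(II) = 83; AMC II needs no correction.
Max retention: S = 1000/83 − 10 = 170/83 in (≈ 2.048 in)
Ia = 0.2·(170/83) = 34/83 in ≈ 0.410 in
Since P=4.790 > Ia=0.410: effective rainfall P−Ia = 36357/8300 in
Q = (36357/8300)²/((36357/8300) + 170/83) = (1321831449/68890000)/(53357/8300) = 1321831449/442863100 in ≈ 2.985 in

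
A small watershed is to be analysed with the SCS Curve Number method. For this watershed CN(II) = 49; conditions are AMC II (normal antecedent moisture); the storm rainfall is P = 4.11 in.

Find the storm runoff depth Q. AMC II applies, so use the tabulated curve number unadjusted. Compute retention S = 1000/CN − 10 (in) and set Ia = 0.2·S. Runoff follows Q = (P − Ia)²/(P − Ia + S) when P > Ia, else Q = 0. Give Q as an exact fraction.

AMC II — tabulated CN = 49 applies directly.
Retention S: 1000/CN − 10 with CN=49.000 → S = 510/49 ≈ 10.408 in
Ia = 0.2·(510/49) = 102/49 in ≈ 2.082 in
Excess rainfall: 4.110 − 2.082 = 2.028 in; P > Ia so Q > 0
Runoff Q = (P−Ia)²/(P−Ia+S) = (2.028)²/(2.028+10.408) = 10975969/33177900 ≈ 0.331 in

Q = 10975969/33177900 in ≈ 0.331 in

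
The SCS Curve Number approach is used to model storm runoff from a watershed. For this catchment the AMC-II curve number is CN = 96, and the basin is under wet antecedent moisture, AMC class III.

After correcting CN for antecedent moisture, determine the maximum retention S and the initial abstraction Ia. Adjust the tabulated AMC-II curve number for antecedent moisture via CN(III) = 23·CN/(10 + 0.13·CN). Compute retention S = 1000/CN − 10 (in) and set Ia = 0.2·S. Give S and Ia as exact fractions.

S = 25/138 in ≈ 0.181 in; Ia = 5/138 in ≈ 0.036 in

Wet (AMC III): CN(III) = 23·96/(10 + 0.13·96) = 2208/(562/25) = 27600/281 ≈ 98.221
Retention S: 1000/CN − 10 with CN=98.221 → S = 25/138 ≈ 0.181 in
Initial abstraction Ia = S/5 = (25/138)/5 = 5/138 ≈ 0.036 in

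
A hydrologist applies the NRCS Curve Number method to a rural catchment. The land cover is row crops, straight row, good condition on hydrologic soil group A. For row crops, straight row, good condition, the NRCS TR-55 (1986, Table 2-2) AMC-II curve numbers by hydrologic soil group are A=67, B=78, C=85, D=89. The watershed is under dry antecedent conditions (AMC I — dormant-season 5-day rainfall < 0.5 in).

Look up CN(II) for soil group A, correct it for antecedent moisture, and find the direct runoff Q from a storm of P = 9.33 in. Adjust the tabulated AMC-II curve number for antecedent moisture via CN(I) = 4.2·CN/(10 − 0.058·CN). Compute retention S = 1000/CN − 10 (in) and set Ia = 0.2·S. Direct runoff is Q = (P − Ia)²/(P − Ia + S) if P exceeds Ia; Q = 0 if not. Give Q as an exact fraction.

NRCS table: row crops, straight row, good condition, soil group A → CN(II) = 67
CN(I) from CN(II)=67: (4.2·67)/(10 − 0.058·67) = 46900/1019 ≈ 46.026
Max retention: S = 1000/(46900/1019) − 10 = 5500/469 in (≈ 11.727 in)
Ia = 0.2S: 0.2·11.727 = 2.345 in (exactly 1100/469)
P − Ia = 9.330 − 2.345 = 327577/46900 ≈ 6.985 in (> 0, runoff occurs)
Q = (327577/46900)²/((327577/46900) + 5500/469) = (107306690929/2199610000)/(877577/46900) = 107306690929/41158361300 in ≈ 2.607 in

Q = 107306690929/41158361300 in ≈ 2.607 in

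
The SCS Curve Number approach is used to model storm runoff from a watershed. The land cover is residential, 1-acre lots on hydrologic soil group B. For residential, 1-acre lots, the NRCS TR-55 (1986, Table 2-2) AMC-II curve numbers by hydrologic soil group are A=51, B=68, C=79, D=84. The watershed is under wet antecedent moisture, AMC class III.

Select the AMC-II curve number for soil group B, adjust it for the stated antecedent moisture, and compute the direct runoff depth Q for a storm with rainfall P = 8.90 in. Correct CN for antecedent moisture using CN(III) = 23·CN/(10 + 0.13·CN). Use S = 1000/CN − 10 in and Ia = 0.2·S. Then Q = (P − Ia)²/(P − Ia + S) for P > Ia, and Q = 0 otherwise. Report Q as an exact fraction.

Q = 1102173601/161088090 in ≈ 6.842 in

NRCS table: residential, 1-acre lots, soil group B → CN(II) = 68
Wet (AMC III): CN(III) = 23·68/(10 + 0.13·68) = 1564/(471/25) = 39100/471 ≈ 83.015
Max retention: S = 1000/(39100/471) − 10 = 800/391 in (≈ 2.046 in)
Ia = 0.2·(800/391) = 160/391 in ≈ 0.409 in
P − Ia = 8.900 − 0.409 = 33199/3910 ≈ 8.491 in (> 0, runoff occurs)
Q = (33199/3910)²/((33199/3910) + 800/391) = (1102173601/15288100)/(41199/3910) = 1102173601/161088090 in ≈ 6.842 in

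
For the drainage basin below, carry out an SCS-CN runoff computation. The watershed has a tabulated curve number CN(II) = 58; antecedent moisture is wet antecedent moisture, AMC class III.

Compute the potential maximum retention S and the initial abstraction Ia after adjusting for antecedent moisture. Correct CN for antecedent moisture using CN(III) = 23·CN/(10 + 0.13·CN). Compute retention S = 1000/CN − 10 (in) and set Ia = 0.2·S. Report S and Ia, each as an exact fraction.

S = 2100/667 in ≈ 3.148 in; Ia = 420/667 in ≈ 0.630 in

Wet (AMC III): CN(III) = 23·58/(10 + 0.13·58) = 1334/(877/50) = 66700/877 ≈ 76.055
Max retention: S = 1000/(66700/877) − 10 = 2100/667 in (≈ 3.148 in)
Ia = 0.2·(2100/667) = 420/667 in ≈ 0.630 in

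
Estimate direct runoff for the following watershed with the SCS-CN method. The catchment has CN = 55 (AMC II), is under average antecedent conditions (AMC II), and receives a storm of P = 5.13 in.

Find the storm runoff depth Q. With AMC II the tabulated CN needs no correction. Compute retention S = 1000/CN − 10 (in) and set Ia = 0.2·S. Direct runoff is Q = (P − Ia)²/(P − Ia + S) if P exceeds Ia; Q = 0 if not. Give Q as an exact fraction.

Average conditions: CN = 55 (no AMC adjustment).
Max retention: S = 1000/55 − 10 = 90/11 in (≈ 8.182 in)
Initial abstraction Ia = S/5 = (90/11)/5 = 18/11 ≈ 1.636 in
Since P=5.130 > Ia=1.636: effective rainfall P−Ia = 3843/1100 in
Q: (3843/1100)² ÷ (12843/1100) = 1640961/1569700 in (≈ 1.045 in)

Q = 1640961/1569700 in ≈ 1.045 in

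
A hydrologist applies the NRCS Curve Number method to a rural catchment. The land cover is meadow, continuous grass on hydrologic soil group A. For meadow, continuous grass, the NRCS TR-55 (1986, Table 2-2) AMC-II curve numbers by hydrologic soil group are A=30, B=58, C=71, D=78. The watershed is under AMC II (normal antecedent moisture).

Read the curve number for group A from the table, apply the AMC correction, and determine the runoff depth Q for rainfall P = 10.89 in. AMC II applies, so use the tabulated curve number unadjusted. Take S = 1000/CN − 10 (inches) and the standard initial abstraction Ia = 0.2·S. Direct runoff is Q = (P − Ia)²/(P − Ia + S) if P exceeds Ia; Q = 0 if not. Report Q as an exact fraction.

Q = 3485689/2660100 in ≈ 1.310 in

NRCS table: meadow, continuous grass, soil group A → CN(II) = 30
AMC II — tabulated CN = 30 applies directly.
S = 1000/30 − 10 = 70/3 in ≈ 23.333 in
Ia = 0.2S: 0.2·23.333 = 4.667 in (exactly 14/3)
P − Ia = 10.890 − 4.667 = 1867/300 ≈ 6.223 in (> 0, runoff occurs)
Runoff Q = (P−Ia)²/(P−Ia+S) = (6.223)²/(6.223+23.333) = 3485689/2660100 ≈ 1.310 in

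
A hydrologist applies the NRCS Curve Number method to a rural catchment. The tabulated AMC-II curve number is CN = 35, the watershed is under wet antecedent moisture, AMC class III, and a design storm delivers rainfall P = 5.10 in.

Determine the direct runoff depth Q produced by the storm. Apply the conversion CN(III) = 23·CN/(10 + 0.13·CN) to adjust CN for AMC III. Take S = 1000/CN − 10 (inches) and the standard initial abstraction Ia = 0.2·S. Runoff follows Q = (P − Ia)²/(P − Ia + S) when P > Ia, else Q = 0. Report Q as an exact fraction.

CN(III) from CN(II)=35: (23·35)/(10 + 0.13·35) = 16100/291 ≈ 55.326
S = 1000/(16100/291) − 10 = 1300/161 in ≈ 8.075 in
Ia = 0.2·(1300/161) = 260/161 in ≈ 1.615 in
Since P=5.100 > Ia=1.615: effective rainfall P−Ia = 5611/1610 in
Q: (5611/1610)² ÷ (18611/1610) = 31483321/29963710 in (≈ 1.051 in)

Q = 31483321/29963710 in ≈ 1.051 in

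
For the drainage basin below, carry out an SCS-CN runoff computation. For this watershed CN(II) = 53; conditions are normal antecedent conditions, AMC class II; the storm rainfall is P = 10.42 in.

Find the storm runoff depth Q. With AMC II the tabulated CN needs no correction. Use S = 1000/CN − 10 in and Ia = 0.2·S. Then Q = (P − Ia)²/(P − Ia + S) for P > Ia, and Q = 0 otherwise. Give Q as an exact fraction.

Q = 525005569/122994450 in ≈ 4.269 in

AMC II — tabulated CN = 53 applies directly.
Max retention: S = 1000/53 − 10 = 470/53 in (≈ 8.868 in)
Initial abstraction Ia = S/5 = (470/53)/5 = 94/53 ≈ 1.774 in
Excess rainfall: 10.420 − 1.774 = 8.646 in; P > Ia so Q > 0
Runoff Q = (P−Ia)²/(P−Ia+S) = (8.646)²/(8.646+8.868) = 525005569/122994450 ≈ 4.269 in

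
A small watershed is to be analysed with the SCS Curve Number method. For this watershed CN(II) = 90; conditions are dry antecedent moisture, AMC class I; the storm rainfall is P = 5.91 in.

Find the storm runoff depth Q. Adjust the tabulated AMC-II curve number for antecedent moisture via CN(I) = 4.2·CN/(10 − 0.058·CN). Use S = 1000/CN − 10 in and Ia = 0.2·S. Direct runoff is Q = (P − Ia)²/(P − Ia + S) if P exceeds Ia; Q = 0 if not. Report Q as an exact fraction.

Adjust CN=90 to AMC I: 4.2·90/(10 − 0.058·90) → 378 ÷ (239/50) = 18900/239 ≈ 79.079
Max retention: S = 1000/(18900/239) − 10 = 500/189 in (≈ 2.646 in)
Ia = 0.2·(500/189) = 100/189 in ≈ 0.529 in
P − Ia = 5.910 − 0.529 = 101699/18900 ≈ 5.381 in (> 0, runoff occurs)
Q: (101699/18900)² ÷ (151699/18900) = 10342686601/2867111100 in (≈ 3.607 in)

Q = 10342686601/2867111100 in ≈ 3.607 in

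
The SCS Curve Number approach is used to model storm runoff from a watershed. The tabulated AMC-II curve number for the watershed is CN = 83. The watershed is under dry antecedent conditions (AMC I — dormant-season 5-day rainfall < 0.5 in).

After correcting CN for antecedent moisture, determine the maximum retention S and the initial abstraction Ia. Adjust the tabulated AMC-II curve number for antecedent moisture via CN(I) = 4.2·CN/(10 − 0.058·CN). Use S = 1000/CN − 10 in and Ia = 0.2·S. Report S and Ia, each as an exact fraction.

CN(I) from CN(II)=83: (4.2·83)/(10 − 0.058·83) = 174300/2593 ≈ 67.219
Retention S: 1000/CN − 10 with CN=67.219 → S = 8500/1743 ≈ 4.877 in
Ia = 0.2·(8500/1743) = 1700/1743 in ≈ 0.975 in

S = 8500/1743 in ≈ 4.877 in; Ia = 1700/1743 in ≈ 0.975 in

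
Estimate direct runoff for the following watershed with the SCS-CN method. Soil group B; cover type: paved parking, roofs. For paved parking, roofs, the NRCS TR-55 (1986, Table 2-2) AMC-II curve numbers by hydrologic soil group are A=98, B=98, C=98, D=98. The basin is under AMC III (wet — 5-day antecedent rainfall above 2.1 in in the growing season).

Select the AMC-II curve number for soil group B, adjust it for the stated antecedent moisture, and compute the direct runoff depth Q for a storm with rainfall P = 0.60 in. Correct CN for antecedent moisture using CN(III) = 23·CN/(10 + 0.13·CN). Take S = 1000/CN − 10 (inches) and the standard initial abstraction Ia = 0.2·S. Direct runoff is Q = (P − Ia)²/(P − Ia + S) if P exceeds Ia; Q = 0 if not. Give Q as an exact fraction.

Q = 10764961/21305935 in ≈ 0.505 in

NRCS table: paved parking, roofs, soil group B → CN(II) = 98
CN(III) from CN(II)=98: (23·98)/(10 + 0.13·98) = 112700/1137 ≈ 99.120
S = 1000/(112700/1137) − 10 = 100/1127 in ≈ 0.089 in
Ia = 0.2S: 0.2·0.089 = 0.018 in (exactly 20/1127)
Since P=0.600 > Ia=0.018: effective rainfall P−Ia = 3281/5635 in
Q = (3281/5635)²/((3281/5635) + 100/1127) = (10764961/31753225)/(3781/5635) = 10764961/21305935 in ≈ 0.505 in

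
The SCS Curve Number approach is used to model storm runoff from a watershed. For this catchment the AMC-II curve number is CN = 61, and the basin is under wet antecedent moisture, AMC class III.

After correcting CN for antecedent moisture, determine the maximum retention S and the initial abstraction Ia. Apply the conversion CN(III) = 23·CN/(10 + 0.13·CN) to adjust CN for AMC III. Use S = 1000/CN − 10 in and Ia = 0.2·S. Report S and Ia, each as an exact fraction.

Adjust CN=61 to AMC III: 23·61/(10 + 0.13·61) → 1403 ÷ (1793/100) = 140300/1793 ≈ 78.249
Retention S: 1000/CN − 10 with CN=78.249 → S = 3900/1403 ≈ 2.780 in
Ia = 0.2S: 0.2·2.780 = 0.556 in (exactly 780/1403)

S = 3900/1403 in ≈ 2.780 in; Ia = 780/1403 in ≈ 0.556 in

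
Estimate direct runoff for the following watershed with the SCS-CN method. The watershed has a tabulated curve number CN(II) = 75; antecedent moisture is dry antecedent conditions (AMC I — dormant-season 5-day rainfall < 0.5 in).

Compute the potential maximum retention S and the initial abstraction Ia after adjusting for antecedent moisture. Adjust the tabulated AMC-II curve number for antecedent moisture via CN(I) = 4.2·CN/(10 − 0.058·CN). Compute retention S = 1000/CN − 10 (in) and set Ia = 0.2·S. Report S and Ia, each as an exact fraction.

S = 500/63 in ≈ 7.937 in; Ia = 100/63 in ≈ 1.587 in

Dry (AMC I): CN(I) = 4.2·75/(10 − 0.058·75) = 315/(113/20) = 6300/113 ≈ 55.752
Max retention: S = 1000/(6300/113) − 10 = 500/63 in (≈ 7.937 in)
Initial abstraction Ia = S/5 = (500/63)/5 = 100/63 ≈ 1.587 in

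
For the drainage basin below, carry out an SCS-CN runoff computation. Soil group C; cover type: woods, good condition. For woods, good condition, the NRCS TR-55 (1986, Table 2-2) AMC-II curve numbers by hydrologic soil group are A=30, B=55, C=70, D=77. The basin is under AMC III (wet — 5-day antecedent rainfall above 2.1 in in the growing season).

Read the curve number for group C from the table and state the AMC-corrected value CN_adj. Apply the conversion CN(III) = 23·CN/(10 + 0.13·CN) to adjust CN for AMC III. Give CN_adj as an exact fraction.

CN_adj = 16100/191 ≈ 84.293

NRCS table: woods, good condition, soil group C → CN(II) = 70
Adjust CN=70 to AMC III: 23·70/(10 + 0.13·70) → 1610 ÷ (191/10) = 16100/191 ≈ 84.293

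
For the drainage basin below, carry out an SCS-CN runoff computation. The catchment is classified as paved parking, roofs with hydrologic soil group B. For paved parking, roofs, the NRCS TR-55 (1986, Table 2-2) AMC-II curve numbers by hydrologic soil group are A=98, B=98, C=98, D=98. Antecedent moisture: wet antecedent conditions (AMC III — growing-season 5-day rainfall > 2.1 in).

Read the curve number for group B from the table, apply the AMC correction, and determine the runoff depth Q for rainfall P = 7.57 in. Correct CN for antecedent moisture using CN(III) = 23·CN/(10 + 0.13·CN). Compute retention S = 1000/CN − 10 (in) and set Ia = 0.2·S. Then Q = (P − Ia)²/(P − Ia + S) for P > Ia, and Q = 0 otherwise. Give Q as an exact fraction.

Q = 724437597321/97050365300 in ≈ 7.465 in

NRCS table: paved parking, roofs, soil group B → CN(II) = 98
Wet (AMC III): CN(III) = 23·98/(10 + 0.13·98) = 2254/(1137/50) = 112700/1137 ≈ 99.120
S = 1000/(112700/1137) − 10 = 100/1127 in ≈ 0.089 in
Initial abstraction Ia = S/5 = (100/1127)/5 = 20/1127 ≈ 0.018 in
Excess rainfall: 7.570 − 0.018 = 7.552 in; P > Ia so Q > 0
Runoff Q = (P−Ia)²/(P−Ia+S) = (7.552)²/(7.552+0.089) = 724437597321/97050365300 ≈ 7.465 in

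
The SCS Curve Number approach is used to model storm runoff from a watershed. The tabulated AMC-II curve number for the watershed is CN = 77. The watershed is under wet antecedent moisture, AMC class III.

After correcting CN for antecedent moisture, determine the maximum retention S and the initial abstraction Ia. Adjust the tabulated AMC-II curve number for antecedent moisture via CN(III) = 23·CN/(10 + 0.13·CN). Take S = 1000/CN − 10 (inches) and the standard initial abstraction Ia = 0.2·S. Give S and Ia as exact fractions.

Adjust CN=77 to AMC III: 23·77/(10 + 0.13·77) → 1771 ÷ (2001/100) = 7700/87 ≈ 88.506
Retention S: 1000/CN − 10 with CN=88.506 → S = 100/77 ≈ 1.299 in
Initial abstraction Ia = S/5 = (100/77)/5 = 20/77 ≈ 0.260 in

S = 100/77 in ≈ 1.299 in; Ia = 20/77 in ≈ 0.260 in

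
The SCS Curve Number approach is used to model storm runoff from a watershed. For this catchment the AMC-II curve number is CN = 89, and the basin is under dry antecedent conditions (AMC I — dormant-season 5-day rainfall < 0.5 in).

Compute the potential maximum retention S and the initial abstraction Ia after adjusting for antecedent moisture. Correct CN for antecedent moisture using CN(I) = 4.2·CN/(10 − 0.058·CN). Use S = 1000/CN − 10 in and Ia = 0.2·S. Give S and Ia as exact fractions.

CN(I) from CN(II)=89: (4.2·89)/(10 − 0.058·89) = 186900/2419 ≈ 77.263
Retention S: 1000/CN − 10 with CN=77.263 → S = 5500/1869 ≈ 2.943 in
Ia = 0.2S: 0.2·2.943 = 0.589 in (exactly 1100/1869)

S = 5500/1869 in ≈ 2.943 in; Ia = 1100/1869 in ≈ 0.589 in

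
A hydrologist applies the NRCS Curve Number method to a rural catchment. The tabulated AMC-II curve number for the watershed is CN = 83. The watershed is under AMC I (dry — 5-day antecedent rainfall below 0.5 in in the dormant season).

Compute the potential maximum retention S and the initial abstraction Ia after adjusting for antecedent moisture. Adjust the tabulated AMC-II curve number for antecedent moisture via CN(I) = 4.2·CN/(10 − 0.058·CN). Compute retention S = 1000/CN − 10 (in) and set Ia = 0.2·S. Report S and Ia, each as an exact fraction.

S = 8500/1743 in ≈ 4.877 in; Ia = 1700/1743 in ≈ 0.975 in

Dry (AMC I): CN(I) = 4.2·83/(10 − 0.058·83) = (1743/5)/(2593/500) = 174300/2593 ≈ 67.219
S = 1000/(174300/2593) − 10 = 8500/1743 in ≈ 4.877 in
Ia = 0.2·(8500/1743) = 1700/1743 in ≈ 0.975 in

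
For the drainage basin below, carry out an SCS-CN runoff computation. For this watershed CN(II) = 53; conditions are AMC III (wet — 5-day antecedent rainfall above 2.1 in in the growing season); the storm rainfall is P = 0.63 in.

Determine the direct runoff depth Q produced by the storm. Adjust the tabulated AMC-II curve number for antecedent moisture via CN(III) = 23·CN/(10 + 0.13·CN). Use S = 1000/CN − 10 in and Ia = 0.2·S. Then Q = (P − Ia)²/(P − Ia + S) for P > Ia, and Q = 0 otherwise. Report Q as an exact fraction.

Q = 0 in ≈ 0.000 in

Adjust CN=53 to AMC III: 23·53/(10 + 0.13·53) → 1219 ÷ (1689/100) = 121900/1689 ≈ 72.173
S = 1000/(121900/1689) − 10 = 4700/1219 in ≈ 3.856 in
Ia = 0.2·(4700/1219) = 940/1219 in ≈ 0.771 in
P = 0.630 ≤ Ia = 0.771 in: entire storm abstracted, Q = 0.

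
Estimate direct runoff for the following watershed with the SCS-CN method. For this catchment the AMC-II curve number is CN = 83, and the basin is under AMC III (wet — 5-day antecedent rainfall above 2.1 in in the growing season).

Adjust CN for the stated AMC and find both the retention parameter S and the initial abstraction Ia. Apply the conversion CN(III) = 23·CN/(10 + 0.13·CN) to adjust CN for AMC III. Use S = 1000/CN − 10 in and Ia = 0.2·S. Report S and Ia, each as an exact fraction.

Adjust CN=83 to AMC III: 23·83/(10 + 0.13·83) → 1909 ÷ (2079/100) = 190900/2079 ≈ 91.823
Max retention: S = 1000/(190900/2079) − 10 = 1700/1909 in (≈ 0.891 in)
Ia = 0.2·(1700/1909) = 340/1909 in ≈ 0.178 in

S = 1700/1909 in ≈ 0.891 in; Ia = 340/1909 in ≈ 0.178 in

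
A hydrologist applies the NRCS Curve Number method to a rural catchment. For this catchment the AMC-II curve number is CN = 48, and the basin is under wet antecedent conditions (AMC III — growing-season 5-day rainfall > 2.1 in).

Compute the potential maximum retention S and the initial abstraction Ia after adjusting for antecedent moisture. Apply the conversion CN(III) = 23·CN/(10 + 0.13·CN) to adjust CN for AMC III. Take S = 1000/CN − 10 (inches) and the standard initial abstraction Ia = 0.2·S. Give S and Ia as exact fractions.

S = 325/69 in ≈ 4.710 in; Ia = 65/69 in ≈ 0.942 in

Adjust CN=48 to AMC III: 23·48/(10 + 0.13·48) → 1104 ÷ (406/25) = 13800/203 ≈ 67.980
Retention S: 1000/CN − 10 with CN=67.980 → S = 325/69 ≈ 4.710 in
Ia = 0.2·(325/69) = 65/69 in ≈ 0.942 in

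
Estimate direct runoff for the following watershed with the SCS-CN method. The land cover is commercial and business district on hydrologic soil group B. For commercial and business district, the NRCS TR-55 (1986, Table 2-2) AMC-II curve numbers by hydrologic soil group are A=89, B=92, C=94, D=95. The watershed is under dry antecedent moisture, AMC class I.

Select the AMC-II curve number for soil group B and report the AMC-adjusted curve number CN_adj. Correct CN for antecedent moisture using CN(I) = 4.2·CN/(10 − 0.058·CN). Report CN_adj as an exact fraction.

NRCS table: commercial and business district, soil group B → CN(II) = 92
Adjust CN=92 to AMC I: 4.2·92/(10 − 0.058·92) → (1932/5) ÷ (583/125) = 48300/583 ≈ 82.847

CN_adj = 48300/583 ≈ 82.847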